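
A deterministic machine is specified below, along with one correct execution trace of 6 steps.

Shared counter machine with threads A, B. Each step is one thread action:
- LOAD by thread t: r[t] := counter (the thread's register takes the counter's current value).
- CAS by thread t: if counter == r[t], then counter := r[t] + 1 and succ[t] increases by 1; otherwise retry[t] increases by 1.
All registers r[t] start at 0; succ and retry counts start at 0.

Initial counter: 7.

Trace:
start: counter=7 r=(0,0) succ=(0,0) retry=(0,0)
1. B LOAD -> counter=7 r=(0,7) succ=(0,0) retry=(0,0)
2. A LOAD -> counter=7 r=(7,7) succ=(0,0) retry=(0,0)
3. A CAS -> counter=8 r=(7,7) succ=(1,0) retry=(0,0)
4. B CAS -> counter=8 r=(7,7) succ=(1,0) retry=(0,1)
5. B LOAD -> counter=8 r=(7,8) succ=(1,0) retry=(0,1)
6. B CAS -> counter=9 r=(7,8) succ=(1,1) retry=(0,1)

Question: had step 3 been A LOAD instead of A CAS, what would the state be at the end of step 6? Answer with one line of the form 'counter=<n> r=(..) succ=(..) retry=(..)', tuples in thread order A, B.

(re-executing from step 3 with the substitution; state before step 3: counter=7 r=(7,7) succ=(0,0) retry=(0,0))
3. A LOAD -> counter=7 r=(7,7) succ=(0,0) retry=(0,0)
4. B CAS -> counter=8 r=(7,7) succ=(0,1) retry=(0,0)
5. B LOAD -> counter=8 r=(7,8) succ=(0,1) retry=(0,0)
6. B CAS -> counter=9 r=(7,8) succ=(0,2) retry=(0,0)

counter=9 r=(7,8) succ=(0,2) retry=(0,0)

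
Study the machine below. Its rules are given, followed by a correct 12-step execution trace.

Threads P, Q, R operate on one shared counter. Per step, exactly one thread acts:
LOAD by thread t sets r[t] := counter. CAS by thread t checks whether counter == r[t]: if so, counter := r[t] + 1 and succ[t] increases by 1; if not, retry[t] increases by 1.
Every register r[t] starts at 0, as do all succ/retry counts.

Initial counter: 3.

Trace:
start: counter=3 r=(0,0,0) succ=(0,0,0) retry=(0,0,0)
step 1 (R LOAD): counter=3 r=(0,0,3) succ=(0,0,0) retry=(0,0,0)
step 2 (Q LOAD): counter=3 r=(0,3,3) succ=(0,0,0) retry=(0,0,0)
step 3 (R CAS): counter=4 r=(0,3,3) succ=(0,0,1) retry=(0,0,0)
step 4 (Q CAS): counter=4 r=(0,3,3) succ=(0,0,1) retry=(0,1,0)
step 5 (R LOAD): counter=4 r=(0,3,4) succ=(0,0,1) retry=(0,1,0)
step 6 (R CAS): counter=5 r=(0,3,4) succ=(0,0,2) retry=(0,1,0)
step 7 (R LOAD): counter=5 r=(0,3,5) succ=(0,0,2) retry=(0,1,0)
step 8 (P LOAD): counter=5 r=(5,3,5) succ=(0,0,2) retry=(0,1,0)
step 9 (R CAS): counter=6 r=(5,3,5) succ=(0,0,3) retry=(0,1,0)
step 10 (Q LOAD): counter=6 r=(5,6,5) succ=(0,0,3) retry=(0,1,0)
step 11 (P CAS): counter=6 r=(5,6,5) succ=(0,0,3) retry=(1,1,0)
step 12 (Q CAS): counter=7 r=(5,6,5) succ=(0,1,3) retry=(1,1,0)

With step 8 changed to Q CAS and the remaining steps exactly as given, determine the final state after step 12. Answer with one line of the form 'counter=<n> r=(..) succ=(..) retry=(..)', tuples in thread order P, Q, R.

counter=7 r=(0,6,5) succ=(0,1,3) retry=(1,2,0)

(re-executing from step 8 with the substitution; state before step 8: counter=5 r=(0,3,5) succ=(0,0,2) retry=(0,1,0))
step 8 (Q CAS): counter=5 r=(0,3,5) succ=(0,0,2) retry=(0,2,0)
step 9 (R CAS): counter=6 r=(0,3,5) succ=(0,0,3) retry=(0,2,0)
step 10 (Q LOAD): counter=6 r=(0,6,5) succ=(0,0,3) retry=(0,2,0)
step 11 (P CAS): counter=6 r=(0,6,5) succ=(0,0,3) retry=(1,2,0)
step 12 (Q CAS): counter=7 r=(0,6,5) succ=(0,1,3) retry=(1,2,0)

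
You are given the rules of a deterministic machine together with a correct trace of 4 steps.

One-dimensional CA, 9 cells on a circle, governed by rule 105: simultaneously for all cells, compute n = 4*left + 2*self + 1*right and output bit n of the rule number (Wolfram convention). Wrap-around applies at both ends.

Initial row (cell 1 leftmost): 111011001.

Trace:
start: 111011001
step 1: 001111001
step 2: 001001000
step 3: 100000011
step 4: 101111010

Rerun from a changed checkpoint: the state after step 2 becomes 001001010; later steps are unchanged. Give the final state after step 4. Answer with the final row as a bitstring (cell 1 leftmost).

001110000

state after step 2 := 001001010
step 3: 100000100
step 4: 001110000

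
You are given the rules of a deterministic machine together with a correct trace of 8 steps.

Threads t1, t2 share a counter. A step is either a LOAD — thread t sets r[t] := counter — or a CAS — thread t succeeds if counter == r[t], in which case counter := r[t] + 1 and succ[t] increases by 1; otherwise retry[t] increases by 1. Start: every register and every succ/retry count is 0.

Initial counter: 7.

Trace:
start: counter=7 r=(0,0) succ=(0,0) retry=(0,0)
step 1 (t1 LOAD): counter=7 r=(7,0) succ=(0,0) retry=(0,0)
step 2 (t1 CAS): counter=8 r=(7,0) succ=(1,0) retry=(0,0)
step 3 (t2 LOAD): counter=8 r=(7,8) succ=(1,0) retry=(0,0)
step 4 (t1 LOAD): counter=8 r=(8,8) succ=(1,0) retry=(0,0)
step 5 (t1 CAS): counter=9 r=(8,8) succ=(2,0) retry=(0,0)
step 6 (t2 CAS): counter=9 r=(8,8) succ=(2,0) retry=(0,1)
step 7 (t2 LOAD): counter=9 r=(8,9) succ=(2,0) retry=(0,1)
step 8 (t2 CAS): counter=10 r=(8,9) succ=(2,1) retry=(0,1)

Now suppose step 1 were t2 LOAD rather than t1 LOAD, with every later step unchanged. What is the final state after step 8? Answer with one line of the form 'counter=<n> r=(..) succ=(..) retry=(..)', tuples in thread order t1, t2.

counter=9 r=(7,8) succ=(1,1) retry=(1,1)

(re-executing from step 1 with the substitution; state before step 1: counter=7 r=(0,0) succ=(0,0) retry=(0,0))
step 1 (t2 LOAD): counter=7 r=(0,7) succ=(0,0) retry=(0,0)
step 2 (t1 CAS): counter=7 r=(0,7) succ=(0,0) retry=(1,0)
step 3 (t2 LOAD): counter=7 r=(0,7) succ=(0,0) retry=(1,0)
step 4 (t1 LOAD): counter=7 r=(7,7) succ=(0,0) retry=(1,0)
step 5 (t1 CAS): counter=8 r=(7,7) succ=(1,0) retry=(1,0)
step 6 (t2 CAS): counter=8 r=(7,7) succ=(1,0) retry=(1,1)
step 7 (t2 LOAD): counter=8 r=(7,8) succ=(1,0) retry=(1,1)
step 8 (t2 CAS): counter=9 r=(7,8) succ=(1,1) retry=(1,1)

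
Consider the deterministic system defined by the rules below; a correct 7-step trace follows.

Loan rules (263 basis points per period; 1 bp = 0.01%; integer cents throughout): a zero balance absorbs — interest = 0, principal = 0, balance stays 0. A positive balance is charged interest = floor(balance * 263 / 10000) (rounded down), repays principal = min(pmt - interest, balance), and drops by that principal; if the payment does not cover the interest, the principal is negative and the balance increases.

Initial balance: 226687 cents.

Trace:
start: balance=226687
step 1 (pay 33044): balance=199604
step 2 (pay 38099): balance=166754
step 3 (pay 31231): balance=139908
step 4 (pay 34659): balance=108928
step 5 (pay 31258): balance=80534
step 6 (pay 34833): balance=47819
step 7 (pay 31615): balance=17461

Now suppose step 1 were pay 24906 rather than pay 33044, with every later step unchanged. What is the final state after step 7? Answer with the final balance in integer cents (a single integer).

(re-executing from step 1 with the substitution; state before step 1: balance=226687)
step 1 (pay 24906): balance=207742
step 2 (pay 38099): balance=175106
step 3 (pay 31231): balance=148480
step 4 (pay 34659): balance=117726
step 5 (pay 31258): balance=89564
step 6 (pay 34833): balance=57086
step 7 (pay 31615): balance=26972

26972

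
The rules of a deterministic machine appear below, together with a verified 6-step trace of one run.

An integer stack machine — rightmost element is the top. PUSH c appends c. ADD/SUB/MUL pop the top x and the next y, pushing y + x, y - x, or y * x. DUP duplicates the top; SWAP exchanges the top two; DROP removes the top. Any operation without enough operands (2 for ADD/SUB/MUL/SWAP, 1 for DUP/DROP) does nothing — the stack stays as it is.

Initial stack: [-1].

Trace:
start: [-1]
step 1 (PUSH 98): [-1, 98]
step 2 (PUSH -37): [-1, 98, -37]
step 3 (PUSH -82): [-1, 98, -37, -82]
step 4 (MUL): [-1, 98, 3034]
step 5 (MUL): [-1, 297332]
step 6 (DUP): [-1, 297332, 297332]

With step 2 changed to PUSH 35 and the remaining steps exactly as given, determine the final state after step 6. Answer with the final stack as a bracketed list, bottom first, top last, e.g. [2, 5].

[-1, -281260, -281260]

(re-executing from step 2 with the substitution; state before step 2: [-1, 98])
step 2 (PUSH 35): [-1, 98, 35]
step 3 (PUSH -82): [-1, 98, 35, -82]
step 4 (MUL): [-1, 98, -2870]
step 5 (MUL): [-1, -281260]
step 6 (DUP): [-1, -281260, -281260]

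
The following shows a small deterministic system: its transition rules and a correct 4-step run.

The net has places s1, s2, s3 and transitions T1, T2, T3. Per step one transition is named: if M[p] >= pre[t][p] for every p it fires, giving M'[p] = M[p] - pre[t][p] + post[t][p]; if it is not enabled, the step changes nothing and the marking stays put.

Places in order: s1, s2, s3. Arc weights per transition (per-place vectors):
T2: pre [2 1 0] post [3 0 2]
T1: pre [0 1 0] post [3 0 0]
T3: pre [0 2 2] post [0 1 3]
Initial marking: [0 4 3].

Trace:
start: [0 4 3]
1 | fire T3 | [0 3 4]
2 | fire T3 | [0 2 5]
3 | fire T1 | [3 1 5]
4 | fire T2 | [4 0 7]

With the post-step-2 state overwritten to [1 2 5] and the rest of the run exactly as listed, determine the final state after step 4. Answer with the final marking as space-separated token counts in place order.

state after step 2 := [1 2 5]
3 | fire T1 | [4 1 5]
4 | fire T2 | [5 0 7]

5 0 7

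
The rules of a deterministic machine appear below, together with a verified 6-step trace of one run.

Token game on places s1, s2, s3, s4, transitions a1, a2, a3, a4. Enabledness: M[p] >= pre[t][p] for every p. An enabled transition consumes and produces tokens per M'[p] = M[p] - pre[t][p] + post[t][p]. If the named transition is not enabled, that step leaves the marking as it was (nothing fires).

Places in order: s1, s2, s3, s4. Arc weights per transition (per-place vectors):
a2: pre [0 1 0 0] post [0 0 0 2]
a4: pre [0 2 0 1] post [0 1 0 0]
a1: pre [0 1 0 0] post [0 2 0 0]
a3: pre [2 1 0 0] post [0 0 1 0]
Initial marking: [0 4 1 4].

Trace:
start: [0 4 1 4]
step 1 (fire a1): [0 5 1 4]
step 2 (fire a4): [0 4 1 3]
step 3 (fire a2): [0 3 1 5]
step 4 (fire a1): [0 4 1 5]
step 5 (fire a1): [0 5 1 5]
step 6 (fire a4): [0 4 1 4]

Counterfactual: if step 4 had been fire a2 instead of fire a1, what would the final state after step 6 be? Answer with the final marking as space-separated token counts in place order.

0 2 1 6

(re-executing from step 4 with the substitution; state before step 4: [0 3 1 5])
step 4 (fire a2): [0 2 1 7]
step 5 (fire a1): [0 3 1 7]
step 6 (fire a4): [0 2 1 6]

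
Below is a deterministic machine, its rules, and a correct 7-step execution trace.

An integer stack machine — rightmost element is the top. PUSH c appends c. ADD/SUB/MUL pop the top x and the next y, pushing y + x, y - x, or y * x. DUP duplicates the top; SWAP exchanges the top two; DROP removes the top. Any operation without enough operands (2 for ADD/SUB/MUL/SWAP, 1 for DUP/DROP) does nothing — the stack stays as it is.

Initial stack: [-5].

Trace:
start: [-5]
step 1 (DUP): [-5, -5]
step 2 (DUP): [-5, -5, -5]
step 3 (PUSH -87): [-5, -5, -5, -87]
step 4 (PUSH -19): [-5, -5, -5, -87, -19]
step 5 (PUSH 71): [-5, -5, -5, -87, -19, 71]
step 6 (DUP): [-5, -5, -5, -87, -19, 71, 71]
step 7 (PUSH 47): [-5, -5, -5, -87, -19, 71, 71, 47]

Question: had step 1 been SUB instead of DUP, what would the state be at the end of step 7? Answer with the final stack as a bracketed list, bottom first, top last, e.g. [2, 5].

(re-executing from step 1 with the substitution; state before step 1: [-5])
step 1 (SUB): [-5]
step 2 (DUP): [-5, -5]
step 3 (PUSH -87): [-5, -5, -87]
step 4 (PUSH -19): [-5, -5, -87, -19]
step 5 (PUSH 71): [-5, -5, -87, -19, 71]
step 6 (DUP): [-5, -5, -87, -19, 71, 71]
step 7 (PUSH 47): [-5, -5, -87, -19, 71, 71, 47]

[-5, -5, -87, -19, 71, 71, 47]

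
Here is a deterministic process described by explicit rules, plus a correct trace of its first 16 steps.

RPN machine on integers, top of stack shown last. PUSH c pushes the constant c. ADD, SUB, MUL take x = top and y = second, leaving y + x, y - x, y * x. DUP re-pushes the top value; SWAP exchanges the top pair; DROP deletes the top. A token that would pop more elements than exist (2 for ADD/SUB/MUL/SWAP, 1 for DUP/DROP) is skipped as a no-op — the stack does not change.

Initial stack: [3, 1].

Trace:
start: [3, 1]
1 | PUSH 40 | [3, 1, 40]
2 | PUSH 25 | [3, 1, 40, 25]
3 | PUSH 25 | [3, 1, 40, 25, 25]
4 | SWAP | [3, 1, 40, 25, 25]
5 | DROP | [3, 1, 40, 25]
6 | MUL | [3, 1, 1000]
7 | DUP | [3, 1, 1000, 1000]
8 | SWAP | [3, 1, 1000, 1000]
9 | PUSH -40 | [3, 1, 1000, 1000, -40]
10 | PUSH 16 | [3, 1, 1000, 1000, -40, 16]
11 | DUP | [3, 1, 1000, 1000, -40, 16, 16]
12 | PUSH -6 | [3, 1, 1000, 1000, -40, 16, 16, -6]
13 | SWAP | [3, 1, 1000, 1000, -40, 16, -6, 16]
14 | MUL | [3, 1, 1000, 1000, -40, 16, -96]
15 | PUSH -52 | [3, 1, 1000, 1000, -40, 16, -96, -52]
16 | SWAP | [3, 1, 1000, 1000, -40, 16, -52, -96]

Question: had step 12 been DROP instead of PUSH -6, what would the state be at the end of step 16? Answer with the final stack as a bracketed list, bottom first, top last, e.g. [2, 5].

[3, 1, 1000, 1000, -52, -640]

(re-executing from step 12 with the substitution; state before step 12: [3, 1, 1000, 1000, -40, 16, 16])
12 | DROP | [3, 1, 1000, 1000, -40, 16]
13 | SWAP | [3, 1, 1000, 1000, 16, -40]
14 | MUL | [3, 1, 1000, 1000, -640]
15 | PUSH -52 | [3, 1, 1000, 1000, -640, -52]
16 | SWAP | [3, 1, 1000, 1000, -52, -640]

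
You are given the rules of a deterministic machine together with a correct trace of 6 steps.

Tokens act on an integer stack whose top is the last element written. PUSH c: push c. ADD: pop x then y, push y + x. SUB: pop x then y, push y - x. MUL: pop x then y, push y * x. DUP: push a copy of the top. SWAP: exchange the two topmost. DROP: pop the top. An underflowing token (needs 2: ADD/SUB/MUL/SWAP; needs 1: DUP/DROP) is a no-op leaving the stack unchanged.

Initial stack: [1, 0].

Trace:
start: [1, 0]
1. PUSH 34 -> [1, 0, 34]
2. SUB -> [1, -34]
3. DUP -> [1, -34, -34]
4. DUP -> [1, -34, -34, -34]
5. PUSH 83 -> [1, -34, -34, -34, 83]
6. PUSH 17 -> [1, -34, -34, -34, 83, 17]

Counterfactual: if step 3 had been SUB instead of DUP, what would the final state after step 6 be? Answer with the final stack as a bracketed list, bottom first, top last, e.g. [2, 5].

[35, 35, 83, 17]

(re-executing from step 3 with the substitution; state before step 3: [1, -34])
3. SUB -> [35]
4. DUP -> [35, 35]
5. PUSH 83 -> [35, 35, 83]
6. PUSH 17 -> [35, 35, 83, 17]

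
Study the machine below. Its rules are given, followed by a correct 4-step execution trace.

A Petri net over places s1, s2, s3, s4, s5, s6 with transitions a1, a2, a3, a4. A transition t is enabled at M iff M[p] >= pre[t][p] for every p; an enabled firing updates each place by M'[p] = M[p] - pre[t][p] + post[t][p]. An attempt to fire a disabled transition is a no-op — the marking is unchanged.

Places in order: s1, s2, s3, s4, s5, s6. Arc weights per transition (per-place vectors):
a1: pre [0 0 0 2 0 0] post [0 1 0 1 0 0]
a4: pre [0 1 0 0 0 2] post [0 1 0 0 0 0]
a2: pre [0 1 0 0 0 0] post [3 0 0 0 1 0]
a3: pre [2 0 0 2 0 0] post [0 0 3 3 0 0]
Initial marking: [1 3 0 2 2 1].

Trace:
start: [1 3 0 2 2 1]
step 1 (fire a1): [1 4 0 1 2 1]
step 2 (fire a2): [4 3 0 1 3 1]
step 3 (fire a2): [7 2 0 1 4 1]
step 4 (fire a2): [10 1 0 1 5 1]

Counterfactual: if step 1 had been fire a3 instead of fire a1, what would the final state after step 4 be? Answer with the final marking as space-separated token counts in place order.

10 0 0 2 5 1

(re-executing from step 1 with the substitution; state before step 1: [1 3 0 2 2 1])
step 1 (fire a3): [1 3 0 2 2 1]
step 2 (fire a2): [4 2 0 2 3 1]
step 3 (fire a2): [7 1 0 2 4 1]
step 4 (fire a2): [10 0 0 2 5 1]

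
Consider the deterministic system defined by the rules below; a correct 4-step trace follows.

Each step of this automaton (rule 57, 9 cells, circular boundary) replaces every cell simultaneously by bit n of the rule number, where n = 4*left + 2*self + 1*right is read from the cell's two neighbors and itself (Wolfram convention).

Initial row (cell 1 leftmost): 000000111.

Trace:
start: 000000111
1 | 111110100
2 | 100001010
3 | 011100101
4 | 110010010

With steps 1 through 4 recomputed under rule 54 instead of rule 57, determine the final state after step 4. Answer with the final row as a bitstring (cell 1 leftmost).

(re-executing steps 1..4 under rule 54; state before step 1: 000000111)
1 | 100001000
2 | 110011101
3 | 001100010
4 | 010010111

010010111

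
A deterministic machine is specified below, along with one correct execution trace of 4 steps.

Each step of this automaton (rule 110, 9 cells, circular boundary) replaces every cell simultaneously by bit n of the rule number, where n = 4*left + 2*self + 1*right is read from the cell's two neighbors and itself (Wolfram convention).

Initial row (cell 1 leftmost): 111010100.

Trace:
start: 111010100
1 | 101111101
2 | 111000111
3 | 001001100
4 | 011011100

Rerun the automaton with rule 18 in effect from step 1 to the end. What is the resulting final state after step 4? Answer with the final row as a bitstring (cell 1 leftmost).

001010000

(re-executing steps 1..4 under rule 18; state before step 1: 111010100)
1 | 000000011
2 | 100000100
3 | 010001011
4 | 001010000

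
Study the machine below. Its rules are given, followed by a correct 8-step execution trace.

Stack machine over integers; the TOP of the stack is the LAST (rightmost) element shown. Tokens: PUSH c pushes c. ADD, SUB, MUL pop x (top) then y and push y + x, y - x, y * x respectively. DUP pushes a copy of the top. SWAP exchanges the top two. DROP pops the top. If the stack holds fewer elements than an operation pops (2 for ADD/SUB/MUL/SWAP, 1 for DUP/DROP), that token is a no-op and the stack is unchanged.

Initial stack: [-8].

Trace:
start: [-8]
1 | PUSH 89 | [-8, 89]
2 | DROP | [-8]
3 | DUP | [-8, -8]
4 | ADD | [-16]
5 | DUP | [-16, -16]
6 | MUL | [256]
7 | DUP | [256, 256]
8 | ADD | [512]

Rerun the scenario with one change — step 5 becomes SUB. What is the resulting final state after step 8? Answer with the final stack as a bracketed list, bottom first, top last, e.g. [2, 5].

(re-executing from step 5 with the substitution; state before step 5: [-16])
5 | SUB | [-16]
6 | MUL | [-16]
7 | DUP | [-16, -16]
8 | ADD | [-32]

[-32]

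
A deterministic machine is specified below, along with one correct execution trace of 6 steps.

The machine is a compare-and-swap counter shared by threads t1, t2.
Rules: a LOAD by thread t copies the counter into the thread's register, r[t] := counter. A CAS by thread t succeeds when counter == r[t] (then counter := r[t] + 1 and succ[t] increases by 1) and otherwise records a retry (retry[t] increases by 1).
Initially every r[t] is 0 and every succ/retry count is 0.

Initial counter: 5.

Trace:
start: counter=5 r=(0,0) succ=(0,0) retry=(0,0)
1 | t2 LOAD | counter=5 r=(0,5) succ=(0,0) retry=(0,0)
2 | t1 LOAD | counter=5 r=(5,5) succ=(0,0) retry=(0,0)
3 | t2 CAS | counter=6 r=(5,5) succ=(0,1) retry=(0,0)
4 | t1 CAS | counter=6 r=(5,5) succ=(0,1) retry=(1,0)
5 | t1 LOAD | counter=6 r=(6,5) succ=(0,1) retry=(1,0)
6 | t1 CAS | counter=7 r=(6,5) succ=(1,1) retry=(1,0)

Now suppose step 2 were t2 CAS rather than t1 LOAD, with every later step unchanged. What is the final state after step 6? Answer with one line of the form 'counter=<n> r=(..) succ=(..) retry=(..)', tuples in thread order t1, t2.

counter=7 r=(6,5) succ=(1,1) retry=(1,1)

(re-executing from step 2 with the substitution; state before step 2: counter=5 r=(0,5) succ=(0,0) retry=(0,0))
2 | t2 CAS | counter=6 r=(0,5) succ=(0,1) retry=(0,0)
3 | t2 CAS | counter=6 r=(0,5) succ=(0,1) retry=(0,1)
4 | t1 CAS | counter=6 r=(0,5) succ=(0,1) retry=(1,1)
5 | t1 LOAD | counter=6 r=(6,5) succ=(0,1) retry=(1,1)
6 | t1 CAS | counter=7 r=(6,5) succ=(1,1) retry=(1,1)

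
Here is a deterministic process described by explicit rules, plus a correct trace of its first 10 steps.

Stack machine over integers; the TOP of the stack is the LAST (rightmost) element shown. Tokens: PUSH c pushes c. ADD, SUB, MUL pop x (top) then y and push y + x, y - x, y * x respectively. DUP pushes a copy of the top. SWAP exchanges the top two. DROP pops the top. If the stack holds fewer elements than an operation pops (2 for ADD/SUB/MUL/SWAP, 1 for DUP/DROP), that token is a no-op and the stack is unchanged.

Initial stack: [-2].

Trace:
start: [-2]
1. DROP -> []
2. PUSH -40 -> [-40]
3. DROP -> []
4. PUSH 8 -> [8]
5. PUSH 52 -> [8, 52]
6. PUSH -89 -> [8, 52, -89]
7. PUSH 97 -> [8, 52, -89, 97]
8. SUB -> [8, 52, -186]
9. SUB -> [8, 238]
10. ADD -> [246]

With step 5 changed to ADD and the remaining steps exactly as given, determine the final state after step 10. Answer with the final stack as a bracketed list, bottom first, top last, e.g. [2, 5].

(re-executing from step 5 with the substitution; state before step 5: [8])
5. ADD -> [8]
6. PUSH -89 -> [8, -89]
7. PUSH 97 -> [8, -89, 97]
8. SUB -> [8, -186]
9. SUB -> [194]
10. ADD -> [194]

[194]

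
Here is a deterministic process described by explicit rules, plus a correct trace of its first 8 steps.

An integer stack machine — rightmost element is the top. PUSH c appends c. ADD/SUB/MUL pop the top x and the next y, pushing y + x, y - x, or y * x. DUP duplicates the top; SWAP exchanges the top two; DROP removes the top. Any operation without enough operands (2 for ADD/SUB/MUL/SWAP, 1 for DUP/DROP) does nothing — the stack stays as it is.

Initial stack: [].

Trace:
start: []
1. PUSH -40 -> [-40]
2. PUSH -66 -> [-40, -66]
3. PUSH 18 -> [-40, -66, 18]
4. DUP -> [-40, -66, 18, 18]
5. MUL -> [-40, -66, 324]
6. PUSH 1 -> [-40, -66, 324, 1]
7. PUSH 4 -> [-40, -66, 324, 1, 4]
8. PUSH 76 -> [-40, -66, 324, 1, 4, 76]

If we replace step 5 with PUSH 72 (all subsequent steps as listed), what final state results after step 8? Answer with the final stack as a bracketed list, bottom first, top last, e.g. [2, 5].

[-40, -66, 18, 18, 72, 1, 4, 76]

(re-executing from step 5 with the substitution; state before step 5: [-40, -66, 18, 18])
5. PUSH 72 -> [-40, -66, 18, 18, 72]
6. PUSH 1 -> [-40, -66, 18, 18, 72, 1]
7. PUSH 4 -> [-40, -66, 18, 18, 72, 1, 4]
8. PUSH 76 -> [-40, -66, 18, 18, 72, 1, 4, 76]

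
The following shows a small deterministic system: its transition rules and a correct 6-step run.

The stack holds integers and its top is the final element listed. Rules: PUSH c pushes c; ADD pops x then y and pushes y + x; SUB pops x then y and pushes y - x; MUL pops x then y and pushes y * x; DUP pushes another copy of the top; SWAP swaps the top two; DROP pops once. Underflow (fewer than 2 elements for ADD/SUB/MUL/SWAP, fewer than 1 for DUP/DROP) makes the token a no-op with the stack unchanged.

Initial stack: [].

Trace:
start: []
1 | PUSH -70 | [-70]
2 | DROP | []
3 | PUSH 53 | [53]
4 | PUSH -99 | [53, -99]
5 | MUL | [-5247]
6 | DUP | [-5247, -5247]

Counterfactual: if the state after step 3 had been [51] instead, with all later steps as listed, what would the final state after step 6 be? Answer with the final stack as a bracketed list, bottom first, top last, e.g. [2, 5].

[-5049, -5049]

state after step 3 := [51]
4 | PUSH -99 | [51, -99]
5 | MUL | [-5049]
6 | DUP | [-5049, -5049]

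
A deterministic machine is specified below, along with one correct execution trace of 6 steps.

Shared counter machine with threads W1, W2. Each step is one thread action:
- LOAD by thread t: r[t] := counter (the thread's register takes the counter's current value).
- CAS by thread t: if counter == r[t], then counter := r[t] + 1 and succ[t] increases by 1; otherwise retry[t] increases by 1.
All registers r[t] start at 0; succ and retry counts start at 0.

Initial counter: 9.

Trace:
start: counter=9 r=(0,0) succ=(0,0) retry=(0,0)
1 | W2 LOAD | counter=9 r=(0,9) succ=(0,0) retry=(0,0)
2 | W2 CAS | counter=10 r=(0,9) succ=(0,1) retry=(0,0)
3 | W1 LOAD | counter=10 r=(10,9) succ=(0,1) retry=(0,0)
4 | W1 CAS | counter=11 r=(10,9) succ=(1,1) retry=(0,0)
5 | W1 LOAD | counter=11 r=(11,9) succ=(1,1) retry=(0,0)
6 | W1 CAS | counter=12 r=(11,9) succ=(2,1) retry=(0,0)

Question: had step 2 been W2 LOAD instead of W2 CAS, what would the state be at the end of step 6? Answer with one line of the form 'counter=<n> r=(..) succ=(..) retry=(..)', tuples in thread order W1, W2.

(re-executing from step 2 with the substitution; state before step 2: counter=9 r=(0,9) succ=(0,0) retry=(0,0))
2 | W2 LOAD | counter=9 r=(0,9) succ=(0,0) retry=(0,0)
3 | W1 LOAD | counter=9 r=(9,9) succ=(0,0) retry=(0,0)
4 | W1 CAS | counter=10 r=(9,9) succ=(1,0) retry=(0,0)
5 | W1 LOAD | counter=10 r=(10,9) succ=(1,0) retry=(0,0)
6 | W1 CAS | counter=11 r=(10,9) succ=(2,0) retry=(0,0)

counter=11 r=(10,9) succ=(2,0) retry=(0,0)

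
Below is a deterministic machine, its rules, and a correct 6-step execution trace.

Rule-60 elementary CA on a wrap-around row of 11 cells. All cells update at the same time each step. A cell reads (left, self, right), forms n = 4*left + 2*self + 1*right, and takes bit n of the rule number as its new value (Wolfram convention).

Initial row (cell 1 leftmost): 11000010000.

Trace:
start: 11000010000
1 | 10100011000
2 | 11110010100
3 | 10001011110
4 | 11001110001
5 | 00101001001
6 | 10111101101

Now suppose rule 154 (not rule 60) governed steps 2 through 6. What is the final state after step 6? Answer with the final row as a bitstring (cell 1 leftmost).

(re-executing steps 2..6 under rule 154; state before step 2: 10100011000)
2 | 00010110101
3 | 10100100000
4 | 00011010001
5 | 10110001010
6 | 00101010000

00101010000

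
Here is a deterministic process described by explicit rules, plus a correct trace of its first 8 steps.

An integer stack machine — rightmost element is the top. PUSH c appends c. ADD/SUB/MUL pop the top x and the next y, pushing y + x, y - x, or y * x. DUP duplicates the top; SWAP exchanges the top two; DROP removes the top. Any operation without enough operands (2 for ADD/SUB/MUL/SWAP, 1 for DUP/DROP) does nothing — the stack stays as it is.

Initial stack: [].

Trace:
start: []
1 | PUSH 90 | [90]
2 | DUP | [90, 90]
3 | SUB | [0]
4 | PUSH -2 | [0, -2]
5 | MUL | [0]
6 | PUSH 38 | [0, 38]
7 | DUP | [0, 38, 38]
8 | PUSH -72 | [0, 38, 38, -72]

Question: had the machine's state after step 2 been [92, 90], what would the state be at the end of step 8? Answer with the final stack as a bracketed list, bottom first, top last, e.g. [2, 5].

state after step 2 := [92, 90]
3 | SUB | [2]
4 | PUSH -2 | [2, -2]
5 | MUL | [-4]
6 | PUSH 38 | [-4, 38]
7 | DUP | [-4, 38, 38]
8 | PUSH -72 | [-4, 38, 38, -72]

[-4, 38, 38, -72]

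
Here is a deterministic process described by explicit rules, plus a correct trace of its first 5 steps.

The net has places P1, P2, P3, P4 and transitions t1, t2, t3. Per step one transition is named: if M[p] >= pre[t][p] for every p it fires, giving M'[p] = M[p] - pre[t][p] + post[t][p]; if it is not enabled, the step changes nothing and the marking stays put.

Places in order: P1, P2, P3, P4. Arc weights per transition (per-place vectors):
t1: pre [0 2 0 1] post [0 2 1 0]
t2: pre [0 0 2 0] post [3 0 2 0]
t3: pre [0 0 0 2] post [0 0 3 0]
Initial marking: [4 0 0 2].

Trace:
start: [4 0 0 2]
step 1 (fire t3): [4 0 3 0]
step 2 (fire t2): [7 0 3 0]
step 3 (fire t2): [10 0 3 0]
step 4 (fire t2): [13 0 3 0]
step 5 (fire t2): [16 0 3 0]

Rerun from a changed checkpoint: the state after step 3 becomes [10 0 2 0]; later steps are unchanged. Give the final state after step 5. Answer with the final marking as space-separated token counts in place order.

state after step 3 := [10 0 2 0]
step 4 (fire t2): [13 0 2 0]
step 5 (fire t2): [16 0 2 0]

16 0 2 0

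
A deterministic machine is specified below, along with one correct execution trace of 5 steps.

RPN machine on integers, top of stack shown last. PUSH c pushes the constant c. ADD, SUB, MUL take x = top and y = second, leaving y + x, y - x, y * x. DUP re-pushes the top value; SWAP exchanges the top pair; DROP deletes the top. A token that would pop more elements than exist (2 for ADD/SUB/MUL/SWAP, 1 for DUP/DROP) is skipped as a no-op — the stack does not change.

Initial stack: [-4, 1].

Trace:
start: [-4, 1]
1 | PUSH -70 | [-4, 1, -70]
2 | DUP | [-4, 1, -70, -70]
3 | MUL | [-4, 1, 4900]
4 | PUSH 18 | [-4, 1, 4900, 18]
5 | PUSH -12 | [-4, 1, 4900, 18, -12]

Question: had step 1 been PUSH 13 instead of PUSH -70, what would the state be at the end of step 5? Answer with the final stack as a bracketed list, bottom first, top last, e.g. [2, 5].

(re-executing from step 1 with the substitution; state before step 1: [-4, 1])
1 | PUSH 13 | [-4, 1, 13]
2 | DUP | [-4, 1, 13, 13]
3 | MUL | [-4, 1, 169]
4 | PUSH 18 | [-4, 1, 169, 18]
5 | PUSH -12 | [-4, 1, 169, 18, -12]

[-4, 1, 169, 18, -12]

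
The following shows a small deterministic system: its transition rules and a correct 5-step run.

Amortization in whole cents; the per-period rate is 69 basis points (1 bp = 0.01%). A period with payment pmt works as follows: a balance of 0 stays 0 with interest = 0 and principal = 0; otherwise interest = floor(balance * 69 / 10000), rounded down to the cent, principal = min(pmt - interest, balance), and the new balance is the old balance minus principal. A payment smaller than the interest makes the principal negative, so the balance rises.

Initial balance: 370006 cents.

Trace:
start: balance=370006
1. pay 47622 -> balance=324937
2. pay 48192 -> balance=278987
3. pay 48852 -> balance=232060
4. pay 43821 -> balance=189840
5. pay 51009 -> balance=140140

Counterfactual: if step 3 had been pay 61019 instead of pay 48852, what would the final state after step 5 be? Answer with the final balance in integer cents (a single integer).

127805

(re-executing from step 3 with the substitution; state before step 3: balance=278987)
3. pay 61019 -> balance=219893
4. pay 43821 -> balance=177589
5. pay 51009 -> balance=127805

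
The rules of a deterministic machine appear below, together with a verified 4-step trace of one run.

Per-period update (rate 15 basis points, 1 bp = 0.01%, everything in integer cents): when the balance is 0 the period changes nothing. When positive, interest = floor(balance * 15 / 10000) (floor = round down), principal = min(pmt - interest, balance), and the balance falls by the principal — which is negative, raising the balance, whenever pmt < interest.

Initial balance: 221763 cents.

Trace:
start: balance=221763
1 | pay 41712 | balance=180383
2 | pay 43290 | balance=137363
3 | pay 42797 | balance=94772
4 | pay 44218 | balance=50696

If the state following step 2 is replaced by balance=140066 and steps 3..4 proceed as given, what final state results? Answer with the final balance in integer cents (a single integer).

state after step 2 := balance=140066
3 | pay 42797 | balance=97479
4 | pay 44218 | balance=53407

53407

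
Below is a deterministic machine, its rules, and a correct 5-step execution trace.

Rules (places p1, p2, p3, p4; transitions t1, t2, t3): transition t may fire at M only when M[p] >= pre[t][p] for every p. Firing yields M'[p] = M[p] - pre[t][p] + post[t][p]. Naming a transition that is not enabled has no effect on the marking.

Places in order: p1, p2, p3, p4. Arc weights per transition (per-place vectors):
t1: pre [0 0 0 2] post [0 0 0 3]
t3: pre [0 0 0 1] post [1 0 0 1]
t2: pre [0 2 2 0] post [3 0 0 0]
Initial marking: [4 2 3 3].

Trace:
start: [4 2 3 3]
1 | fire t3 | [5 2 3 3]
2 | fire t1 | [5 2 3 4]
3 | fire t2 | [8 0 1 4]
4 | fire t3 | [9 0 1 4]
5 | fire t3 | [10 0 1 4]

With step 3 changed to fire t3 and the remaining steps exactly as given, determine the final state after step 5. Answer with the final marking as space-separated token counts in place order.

8 2 3 4

(re-executing from step 3 with the substitution; state before step 3: [5 2 3 4])
3 | fire t3 | [6 2 3 4]
4 | fire t3 | [7 2 3 4]
5 | fire t3 | [8 2 3 4]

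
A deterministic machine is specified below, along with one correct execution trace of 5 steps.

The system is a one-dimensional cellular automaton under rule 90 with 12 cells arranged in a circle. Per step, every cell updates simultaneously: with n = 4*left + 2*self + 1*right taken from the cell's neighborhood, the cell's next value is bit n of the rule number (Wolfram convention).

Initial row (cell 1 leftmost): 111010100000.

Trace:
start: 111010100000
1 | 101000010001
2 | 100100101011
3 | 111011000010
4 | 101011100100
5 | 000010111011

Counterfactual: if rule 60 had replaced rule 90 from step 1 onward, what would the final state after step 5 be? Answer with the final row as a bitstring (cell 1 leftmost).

(re-executing steps 1..5 under rule 60; state before step 1: 111010100000)
1 | 100111110000
2 | 110100001000
3 | 101110001100
4 | 111001001010
5 | 100101101111

100101101111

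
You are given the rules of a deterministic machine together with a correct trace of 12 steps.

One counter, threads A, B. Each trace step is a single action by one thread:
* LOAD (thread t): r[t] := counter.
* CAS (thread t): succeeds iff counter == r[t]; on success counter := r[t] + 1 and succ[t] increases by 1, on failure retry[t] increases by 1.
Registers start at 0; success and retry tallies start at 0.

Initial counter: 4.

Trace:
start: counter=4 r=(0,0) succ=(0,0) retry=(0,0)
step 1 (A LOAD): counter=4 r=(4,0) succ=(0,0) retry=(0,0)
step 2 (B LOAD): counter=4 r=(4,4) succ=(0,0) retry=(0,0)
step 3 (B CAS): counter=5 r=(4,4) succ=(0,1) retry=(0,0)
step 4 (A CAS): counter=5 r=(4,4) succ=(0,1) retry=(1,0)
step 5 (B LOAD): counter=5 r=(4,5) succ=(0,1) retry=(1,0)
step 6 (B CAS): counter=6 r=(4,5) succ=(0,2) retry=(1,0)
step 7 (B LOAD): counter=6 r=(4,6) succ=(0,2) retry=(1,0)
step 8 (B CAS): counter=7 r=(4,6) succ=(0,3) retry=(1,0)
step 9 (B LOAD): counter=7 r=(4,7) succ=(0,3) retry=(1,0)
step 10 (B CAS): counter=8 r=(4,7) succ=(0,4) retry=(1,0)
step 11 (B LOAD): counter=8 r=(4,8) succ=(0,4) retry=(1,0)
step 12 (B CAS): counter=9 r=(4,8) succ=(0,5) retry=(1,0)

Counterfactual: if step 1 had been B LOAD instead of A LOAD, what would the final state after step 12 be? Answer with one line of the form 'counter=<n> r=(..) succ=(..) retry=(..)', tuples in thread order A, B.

(re-executing from step 1 with the substitution; state before step 1: counter=4 r=(0,0) succ=(0,0) retry=(0,0))
step 1 (B LOAD): counter=4 r=(0,4) succ=(0,0) retry=(0,0)
step 2 (B LOAD): counter=4 r=(0,4) succ=(0,0) retry=(0,0)
step 3 (B CAS): counter=5 r=(0,4) succ=(0,1) retry=(0,0)
step 4 (A CAS): counter=5 r=(0,4) succ=(0,1) retry=(1,0)
step 5 (B LOAD): counter=5 r=(0,5) succ=(0,1) retry=(1,0)
step 6 (B CAS): counter=6 r=(0,5) succ=(0,2) retry=(1,0)
step 7 (B LOAD): counter=6 r=(0,6) succ=(0,2) retry=(1,0)
step 8 (B CAS): counter=7 r=(0,6) succ=(0,3) retry=(1,0)
step 9 (B LOAD): counter=7 r=(0,7) succ=(0,3) retry=(1,0)
step 10 (B CAS): counter=8 r=(0,7) succ=(0,4) retry=(1,0)
step 11 (B LOAD): counter=8 r=(0,8) succ=(0,4) retry=(1,0)
step 12 (B CAS): counter=9 r=(0,8) succ=(0,5) retry=(1,0)

counter=9 r=(0,8) succ=(0,5) retry=(1,0)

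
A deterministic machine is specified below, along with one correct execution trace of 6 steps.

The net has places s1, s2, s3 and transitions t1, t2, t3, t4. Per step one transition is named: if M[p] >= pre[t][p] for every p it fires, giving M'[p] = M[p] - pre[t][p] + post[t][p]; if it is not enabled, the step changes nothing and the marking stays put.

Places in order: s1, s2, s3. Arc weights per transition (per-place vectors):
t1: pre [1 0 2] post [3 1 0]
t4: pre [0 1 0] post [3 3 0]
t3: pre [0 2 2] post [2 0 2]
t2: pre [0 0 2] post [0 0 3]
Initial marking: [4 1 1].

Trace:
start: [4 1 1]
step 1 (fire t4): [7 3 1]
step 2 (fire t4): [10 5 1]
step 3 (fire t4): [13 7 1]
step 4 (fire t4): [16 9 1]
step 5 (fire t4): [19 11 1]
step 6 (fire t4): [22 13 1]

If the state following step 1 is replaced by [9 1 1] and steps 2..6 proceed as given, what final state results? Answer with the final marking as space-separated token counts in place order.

24 11 1

state after step 1 := [9 1 1]
step 2 (fire t4): [12 3 1]
step 3 (fire t4): [15 5 1]
step 4 (fire t4): [18 7 1]
step 5 (fire t4): [21 9 1]
step 6 (fire t4): [24 11 1]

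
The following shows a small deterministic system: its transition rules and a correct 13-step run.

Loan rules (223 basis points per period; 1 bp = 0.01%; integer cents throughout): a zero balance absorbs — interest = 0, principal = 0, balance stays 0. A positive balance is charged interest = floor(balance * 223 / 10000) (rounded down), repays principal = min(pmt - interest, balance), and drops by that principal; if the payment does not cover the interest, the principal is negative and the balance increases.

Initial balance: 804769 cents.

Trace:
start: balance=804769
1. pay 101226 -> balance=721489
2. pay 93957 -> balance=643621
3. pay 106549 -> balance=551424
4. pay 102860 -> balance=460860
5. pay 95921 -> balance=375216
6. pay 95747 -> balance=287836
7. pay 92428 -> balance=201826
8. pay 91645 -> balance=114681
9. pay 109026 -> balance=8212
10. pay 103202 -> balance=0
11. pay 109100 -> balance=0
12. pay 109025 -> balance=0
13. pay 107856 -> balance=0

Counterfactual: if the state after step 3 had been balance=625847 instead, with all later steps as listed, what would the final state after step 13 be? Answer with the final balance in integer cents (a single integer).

state after step 3 := balance=625847
4. pay 102860 -> balance=536943
5. pay 95921 -> balance=452995
6. pay 95747 -> balance=367349
7. pay 92428 -> balance=283112
8. pay 91645 -> balance=197780
9. pay 109026 -> balance=93164
10. pay 103202 -> balance=0
11. pay 109100 -> balance=0
12. pay 109025 -> balance=0
13. pay 107856 -> balance=0

0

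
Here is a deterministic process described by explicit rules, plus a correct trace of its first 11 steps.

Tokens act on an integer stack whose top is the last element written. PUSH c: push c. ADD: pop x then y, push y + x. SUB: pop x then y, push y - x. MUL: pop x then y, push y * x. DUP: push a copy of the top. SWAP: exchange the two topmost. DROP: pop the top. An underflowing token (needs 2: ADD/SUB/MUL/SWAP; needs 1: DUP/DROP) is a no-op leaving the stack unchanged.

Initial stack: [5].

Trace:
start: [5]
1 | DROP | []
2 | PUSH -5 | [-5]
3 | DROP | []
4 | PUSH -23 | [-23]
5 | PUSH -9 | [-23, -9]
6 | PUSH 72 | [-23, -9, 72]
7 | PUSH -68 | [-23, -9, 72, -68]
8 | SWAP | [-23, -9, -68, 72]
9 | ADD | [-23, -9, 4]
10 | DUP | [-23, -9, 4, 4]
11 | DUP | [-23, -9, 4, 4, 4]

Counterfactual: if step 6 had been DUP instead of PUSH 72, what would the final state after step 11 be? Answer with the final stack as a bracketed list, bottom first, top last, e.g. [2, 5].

[-23, -9, -77, -77, -77]

(re-executing from step 6 with the substitution; state before step 6: [-23, -9])
6 | DUP | [-23, -9, -9]
7 | PUSH -68 | [-23, -9, -9, -68]
8 | SWAP | [-23, -9, -68, -9]
9 | ADD | [-23, -9, -77]
10 | DUP | [-23, -9, -77, -77]
11 | DUP | [-23, -9, -77, -77, -77]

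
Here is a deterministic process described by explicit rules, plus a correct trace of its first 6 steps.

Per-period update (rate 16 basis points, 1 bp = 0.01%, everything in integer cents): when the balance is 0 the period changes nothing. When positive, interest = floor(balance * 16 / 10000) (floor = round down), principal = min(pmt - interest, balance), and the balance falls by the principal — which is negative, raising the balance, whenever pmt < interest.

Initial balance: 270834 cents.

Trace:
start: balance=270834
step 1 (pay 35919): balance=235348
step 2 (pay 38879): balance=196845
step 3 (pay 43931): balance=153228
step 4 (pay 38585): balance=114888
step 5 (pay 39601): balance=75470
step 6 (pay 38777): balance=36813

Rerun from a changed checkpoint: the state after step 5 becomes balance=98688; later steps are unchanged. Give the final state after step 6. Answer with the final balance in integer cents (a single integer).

state after step 5 := balance=98688
step 6 (pay 38777): balance=60068

60068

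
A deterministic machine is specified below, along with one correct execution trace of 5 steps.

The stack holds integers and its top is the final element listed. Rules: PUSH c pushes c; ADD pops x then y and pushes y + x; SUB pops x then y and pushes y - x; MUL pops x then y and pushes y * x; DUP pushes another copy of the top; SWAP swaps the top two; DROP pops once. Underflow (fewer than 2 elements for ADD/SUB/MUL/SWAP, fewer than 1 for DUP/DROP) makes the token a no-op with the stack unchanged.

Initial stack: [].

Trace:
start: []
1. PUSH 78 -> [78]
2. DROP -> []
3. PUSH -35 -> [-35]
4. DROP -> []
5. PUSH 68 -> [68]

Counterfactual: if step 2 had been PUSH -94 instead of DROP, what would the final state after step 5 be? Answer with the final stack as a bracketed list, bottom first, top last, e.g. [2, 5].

[78, -94, 68]

(re-executing from step 2 with the substitution; state before step 2: [78])
2. PUSH -94 -> [78, -94]
3. PUSH -35 -> [78, -94, -35]
4. DROP -> [78, -94]
5. PUSH 68 -> [78, -94, 68]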